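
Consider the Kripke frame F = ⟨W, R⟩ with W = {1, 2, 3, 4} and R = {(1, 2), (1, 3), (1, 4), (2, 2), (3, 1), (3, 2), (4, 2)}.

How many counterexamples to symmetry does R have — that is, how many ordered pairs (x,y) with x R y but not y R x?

Enumerating: (1,2), (1,4), (3,2), (4,2).

4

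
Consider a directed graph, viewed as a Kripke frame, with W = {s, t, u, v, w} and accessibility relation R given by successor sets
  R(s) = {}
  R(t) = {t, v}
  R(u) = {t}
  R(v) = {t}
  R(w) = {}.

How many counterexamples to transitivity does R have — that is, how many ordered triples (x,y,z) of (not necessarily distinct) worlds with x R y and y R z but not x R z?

2

Enumerating: (u,t,v), (v,t,v).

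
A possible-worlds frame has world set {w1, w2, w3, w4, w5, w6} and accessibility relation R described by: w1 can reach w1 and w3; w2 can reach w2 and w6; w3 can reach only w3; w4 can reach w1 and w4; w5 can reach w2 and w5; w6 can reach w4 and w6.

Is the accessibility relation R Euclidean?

Euclidean: no — w1 R w3 and w1 R w1, but not w3 R w1.

No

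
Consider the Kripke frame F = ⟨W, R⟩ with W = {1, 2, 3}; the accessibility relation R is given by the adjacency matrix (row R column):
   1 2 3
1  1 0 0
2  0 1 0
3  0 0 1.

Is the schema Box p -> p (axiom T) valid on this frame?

By correspondence theory, T is valid on a frame iff R is reflexive.
Reflexive: yes — every world is R-related to itself.

Yes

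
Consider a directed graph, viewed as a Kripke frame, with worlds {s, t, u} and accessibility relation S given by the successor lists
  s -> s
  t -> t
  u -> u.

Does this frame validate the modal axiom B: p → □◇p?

Yes

By correspondence theory, B is valid on a frame iff S is symmetric.
Symmetric: yes — every pair in S has its reverse in S.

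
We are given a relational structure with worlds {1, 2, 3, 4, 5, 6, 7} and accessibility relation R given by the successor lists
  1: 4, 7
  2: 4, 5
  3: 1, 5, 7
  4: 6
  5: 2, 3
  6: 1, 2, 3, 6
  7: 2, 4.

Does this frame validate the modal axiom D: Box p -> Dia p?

Yes

By correspondence theory, D is valid on a frame iff R is serial.
Serial: yes — every world has a successor (e.g. 1 R 4).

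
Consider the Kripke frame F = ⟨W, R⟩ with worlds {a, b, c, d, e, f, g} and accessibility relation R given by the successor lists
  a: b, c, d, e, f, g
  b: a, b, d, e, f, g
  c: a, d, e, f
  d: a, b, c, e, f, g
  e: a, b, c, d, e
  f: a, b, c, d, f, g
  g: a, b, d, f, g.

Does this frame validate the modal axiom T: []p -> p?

The schema T characterises exactly the reflexive frames.
Reflexive: no — a is not related to itself.

No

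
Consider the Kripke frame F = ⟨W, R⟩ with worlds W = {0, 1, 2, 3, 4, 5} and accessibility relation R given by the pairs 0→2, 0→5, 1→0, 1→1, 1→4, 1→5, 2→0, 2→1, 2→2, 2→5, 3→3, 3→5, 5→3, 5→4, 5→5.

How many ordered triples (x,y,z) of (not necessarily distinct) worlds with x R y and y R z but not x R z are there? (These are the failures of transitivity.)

Enumerating: (0,2,0), (0,2,1), (0,5,3), (0,5,4), (1,0,2), (1,5,3), (2,1,4), (2,5,3), (2,5,4), (3,5,4).

10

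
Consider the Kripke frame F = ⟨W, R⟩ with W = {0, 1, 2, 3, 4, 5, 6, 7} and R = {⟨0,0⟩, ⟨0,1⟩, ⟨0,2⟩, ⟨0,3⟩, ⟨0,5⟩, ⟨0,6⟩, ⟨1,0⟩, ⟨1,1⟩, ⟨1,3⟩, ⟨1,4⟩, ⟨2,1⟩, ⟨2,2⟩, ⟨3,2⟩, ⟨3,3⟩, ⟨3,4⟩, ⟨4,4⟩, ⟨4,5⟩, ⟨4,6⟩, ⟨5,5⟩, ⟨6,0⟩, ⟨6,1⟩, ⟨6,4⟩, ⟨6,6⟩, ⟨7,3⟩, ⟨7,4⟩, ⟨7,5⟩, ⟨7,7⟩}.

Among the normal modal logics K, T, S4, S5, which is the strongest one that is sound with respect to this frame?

Reflexive (axiom T): yes — every world is R-related to itself.
Transitive (axiom 4): no — 0 R 1 and 1 R 4, but not 0 R 4.
Euclidean (axiom 5): no — 0 R 1 and 0 R 2, but not 1 R 2.
So F validates K, T; S4 would additionally require R to be transitive. The strongest is T.

T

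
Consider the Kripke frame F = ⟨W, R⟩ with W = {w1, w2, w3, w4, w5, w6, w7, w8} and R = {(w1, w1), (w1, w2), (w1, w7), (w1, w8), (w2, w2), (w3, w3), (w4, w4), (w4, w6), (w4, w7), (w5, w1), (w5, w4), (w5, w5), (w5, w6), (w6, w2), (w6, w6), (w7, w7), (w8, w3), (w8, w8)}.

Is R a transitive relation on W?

No

Transitive: no — w1 R w8 and w8 R w3, but not w1 R w3.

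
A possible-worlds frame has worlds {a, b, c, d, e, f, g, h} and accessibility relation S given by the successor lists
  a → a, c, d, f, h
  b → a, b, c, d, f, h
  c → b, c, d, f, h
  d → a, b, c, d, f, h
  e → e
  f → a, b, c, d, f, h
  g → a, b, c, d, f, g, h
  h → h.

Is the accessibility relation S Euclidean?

Euclidean: no — a S h and a S c, but not h S c.

No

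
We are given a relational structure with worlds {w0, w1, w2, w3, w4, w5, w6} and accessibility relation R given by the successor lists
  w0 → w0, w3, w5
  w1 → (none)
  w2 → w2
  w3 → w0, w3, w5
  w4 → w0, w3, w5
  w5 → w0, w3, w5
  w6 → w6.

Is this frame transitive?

Yes

Transitive: yes — every two-step R-path is closed by a direct edge.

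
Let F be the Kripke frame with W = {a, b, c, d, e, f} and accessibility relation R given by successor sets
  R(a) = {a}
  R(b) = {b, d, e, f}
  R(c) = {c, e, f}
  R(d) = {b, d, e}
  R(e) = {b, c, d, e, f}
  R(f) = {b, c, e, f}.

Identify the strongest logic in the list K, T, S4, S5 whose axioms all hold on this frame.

Reflexive (axiom T): yes — every world is R-related to itself.
Transitive (axiom 4): no — b R e and e R c, but not b R c.
Euclidean (axiom 5): no — b R d and b R f, but not d R f.
So F validates K, T; S4 would additionally require R to be transitive. The strongest is T.

T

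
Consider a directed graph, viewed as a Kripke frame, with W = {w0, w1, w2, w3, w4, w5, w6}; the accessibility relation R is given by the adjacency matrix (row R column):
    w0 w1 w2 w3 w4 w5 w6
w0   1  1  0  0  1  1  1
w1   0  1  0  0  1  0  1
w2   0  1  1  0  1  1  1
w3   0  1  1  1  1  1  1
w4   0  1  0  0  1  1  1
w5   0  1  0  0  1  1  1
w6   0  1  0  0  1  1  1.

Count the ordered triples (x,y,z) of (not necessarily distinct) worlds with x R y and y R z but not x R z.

2

Enumerating: (w1,w4,w5), (w1,w6,w5).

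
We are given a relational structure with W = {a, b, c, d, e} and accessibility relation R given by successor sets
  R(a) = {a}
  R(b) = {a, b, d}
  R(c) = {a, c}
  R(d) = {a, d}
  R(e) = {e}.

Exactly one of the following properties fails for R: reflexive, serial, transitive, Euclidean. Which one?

Euclidean

Reflexive: yes — every world is R-related to itself.
Serial: yes — every world has a successor (e.g. a R a).
Transitive: yes — every two-step R-path is closed by a direct edge.
Euclidean: no — b R a and b R d, but not a R d.
Only Euclidean fails.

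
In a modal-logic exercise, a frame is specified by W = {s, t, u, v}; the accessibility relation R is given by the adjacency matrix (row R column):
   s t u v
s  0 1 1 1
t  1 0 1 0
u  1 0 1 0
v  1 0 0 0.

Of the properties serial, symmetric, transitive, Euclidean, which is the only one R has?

Serial: yes — every world has a successor (e.g. s R t).
Symmetric: no — t R u but not u R t.
Transitive: no — t R s and s R v, but not t R v.
Euclidean: no — s R t and s R v, but not t R v.
Only serial holds.

serial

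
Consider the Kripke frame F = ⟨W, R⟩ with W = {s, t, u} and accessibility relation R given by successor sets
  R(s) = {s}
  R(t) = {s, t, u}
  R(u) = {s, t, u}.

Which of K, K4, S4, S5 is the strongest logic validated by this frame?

S4

Transitive (axiom 4): yes — every two-step R-path is closed by a direct edge.
Reflexive (axiom T): yes — every world is R-related to itself.
Euclidean (axiom 5): no — t R s and t R u, but not s R u.
So F validates K, K4, S4; S5 would additionally require R to be Euclidean. The strongest is S4.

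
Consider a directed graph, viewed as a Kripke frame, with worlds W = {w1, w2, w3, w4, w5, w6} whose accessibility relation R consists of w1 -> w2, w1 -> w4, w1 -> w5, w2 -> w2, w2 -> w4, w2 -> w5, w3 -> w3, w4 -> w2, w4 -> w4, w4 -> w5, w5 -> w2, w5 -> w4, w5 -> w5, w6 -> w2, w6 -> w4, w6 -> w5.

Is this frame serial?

Serial: yes — every world has a successor (e.g. w1 R w2).

Yes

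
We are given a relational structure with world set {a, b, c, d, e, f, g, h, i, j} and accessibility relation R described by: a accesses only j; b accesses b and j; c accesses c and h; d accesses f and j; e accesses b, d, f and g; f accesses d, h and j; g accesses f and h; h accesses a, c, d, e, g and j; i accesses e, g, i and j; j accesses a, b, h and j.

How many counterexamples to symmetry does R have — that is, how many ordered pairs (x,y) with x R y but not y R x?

14

Enumerating: (d,j), (e,b), (e,d), (e,f), (e,g), (f,h), (f,j), (g,f), (h,a), (h,d), (h,e), (i,e), (i,g), (i,j).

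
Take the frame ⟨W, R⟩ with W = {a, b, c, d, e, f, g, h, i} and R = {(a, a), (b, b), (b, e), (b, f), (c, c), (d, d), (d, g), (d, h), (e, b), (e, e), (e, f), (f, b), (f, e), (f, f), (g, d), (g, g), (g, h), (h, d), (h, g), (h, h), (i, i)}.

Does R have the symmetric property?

Symmetric: yes — every pair in R has its reverse in R.

Yes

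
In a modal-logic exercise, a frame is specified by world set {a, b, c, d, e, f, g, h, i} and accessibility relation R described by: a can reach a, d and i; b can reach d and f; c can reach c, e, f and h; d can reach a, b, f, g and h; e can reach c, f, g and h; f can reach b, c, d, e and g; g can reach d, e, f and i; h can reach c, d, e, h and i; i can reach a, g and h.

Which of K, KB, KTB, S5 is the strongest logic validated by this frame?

Symmetric (axiom B): yes — every pair in R has its reverse in R.
Reflexive (axiom T): no — b is not related to itself.
Euclidean (axiom 5): no — a R d and a R i, but not d R i.
So F validates K, KB; KTB would additionally require R to be reflexive. The strongest is KB.

KB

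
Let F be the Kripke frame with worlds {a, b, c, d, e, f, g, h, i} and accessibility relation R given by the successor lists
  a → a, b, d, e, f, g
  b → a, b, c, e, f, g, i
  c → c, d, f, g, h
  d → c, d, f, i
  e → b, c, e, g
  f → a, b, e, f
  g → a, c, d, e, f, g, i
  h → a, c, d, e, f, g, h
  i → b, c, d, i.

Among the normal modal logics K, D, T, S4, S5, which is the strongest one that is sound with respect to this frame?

T

Serial (axiom D): yes — every world has a successor (e.g. a R a).
Reflexive (axiom T): yes — every world is R-related to itself.
Transitive (axiom 4): no — a R b and b R c, but not a R c.
Euclidean (axiom 5): no — a R b and a R d, but not b R d.
So F validates K, D, T; S4 would additionally require R to be transitive. The strongest is T.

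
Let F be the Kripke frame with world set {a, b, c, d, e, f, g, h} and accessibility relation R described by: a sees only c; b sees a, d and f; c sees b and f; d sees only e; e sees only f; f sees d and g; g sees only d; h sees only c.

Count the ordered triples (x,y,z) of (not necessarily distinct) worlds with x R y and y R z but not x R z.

16

Enumerating: (a,c,b), (a,c,f), (b,a,c), (b,d,e), (b,f,g), (c,b,a), (c,b,d), (c,f,d), (c,f,g), (d,e,f), (e,f,d), (e,f,g), (f,d,e), (g,d,e), (h,c,b), (h,c,f).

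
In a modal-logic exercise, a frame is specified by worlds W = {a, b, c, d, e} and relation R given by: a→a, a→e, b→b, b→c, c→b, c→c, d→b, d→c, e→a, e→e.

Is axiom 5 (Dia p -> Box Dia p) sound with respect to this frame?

Yes

By correspondence theory, 5 is valid on a frame iff R is Euclidean.
Euclidean: yes — any two successors of a common world are R-related.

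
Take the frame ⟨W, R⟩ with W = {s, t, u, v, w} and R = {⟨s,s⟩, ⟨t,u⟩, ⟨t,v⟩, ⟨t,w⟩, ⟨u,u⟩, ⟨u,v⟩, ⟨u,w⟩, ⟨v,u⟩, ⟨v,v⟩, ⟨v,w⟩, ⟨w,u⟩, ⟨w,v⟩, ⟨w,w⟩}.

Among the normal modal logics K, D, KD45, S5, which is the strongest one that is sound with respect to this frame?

Serial (axiom D): yes — every world has a successor (e.g. s R s).
Transitive (axiom 4): yes — every two-step R-path is closed by a direct edge.
Euclidean (axiom 5): yes — any two successors of a common world are R-related.
Reflexive (axiom T): no — t is not related to itself.
So F validates K, D, KD45; S5 would additionally require R to be reflexive. The strongest is KD45.

KD45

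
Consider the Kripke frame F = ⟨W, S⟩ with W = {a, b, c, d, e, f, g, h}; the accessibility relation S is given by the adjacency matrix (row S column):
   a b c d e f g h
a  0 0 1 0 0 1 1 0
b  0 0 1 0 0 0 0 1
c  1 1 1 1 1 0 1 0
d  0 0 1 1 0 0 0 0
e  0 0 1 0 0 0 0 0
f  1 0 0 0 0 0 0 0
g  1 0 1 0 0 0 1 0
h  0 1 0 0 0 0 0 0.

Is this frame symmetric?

Symmetric: yes — every pair in S has its reverse in S.

Yes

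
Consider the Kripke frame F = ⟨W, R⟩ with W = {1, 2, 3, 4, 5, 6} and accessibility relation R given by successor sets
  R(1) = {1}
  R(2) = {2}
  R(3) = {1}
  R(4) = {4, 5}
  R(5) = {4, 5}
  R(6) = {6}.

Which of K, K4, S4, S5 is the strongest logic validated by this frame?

K4

Transitive (axiom 4): yes — every two-step R-path is closed by a direct edge.
Reflexive (axiom T): no — 3 is not related to itself.
Euclidean (axiom 5): yes — any two successors of a common world are R-related.
So F validates K, K4; S4 would additionally require R to be reflexive. The strongest is K4.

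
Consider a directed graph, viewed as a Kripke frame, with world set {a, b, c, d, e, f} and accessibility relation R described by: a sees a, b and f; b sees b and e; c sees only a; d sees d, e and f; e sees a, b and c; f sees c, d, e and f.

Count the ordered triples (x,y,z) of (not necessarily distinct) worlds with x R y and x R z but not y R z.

21

Enumerating: (a,b,a), (a,b,f), (a,f,a), (a,f,b), (b,e,e), (d,e,d), (d,e,e), (d,e,f), (e,a,c), (e,b,a), (e,b,c), (e,c,b), … and 9 more.
Total: 21.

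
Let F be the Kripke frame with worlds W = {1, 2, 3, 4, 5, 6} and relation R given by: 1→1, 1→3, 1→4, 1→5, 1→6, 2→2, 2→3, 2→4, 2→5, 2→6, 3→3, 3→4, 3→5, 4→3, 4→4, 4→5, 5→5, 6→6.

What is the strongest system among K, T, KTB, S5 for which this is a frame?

Reflexive (axiom T): yes — every world is R-related to itself.
Symmetric (axiom B): no — 1 R 3 but not 3 R 1.
Euclidean (axiom 5): no — 1 R 3 and 1 R 6, but not 3 R 6.
So F validates K, T; KTB would additionally require R to be symmetric. The strongest is T.

T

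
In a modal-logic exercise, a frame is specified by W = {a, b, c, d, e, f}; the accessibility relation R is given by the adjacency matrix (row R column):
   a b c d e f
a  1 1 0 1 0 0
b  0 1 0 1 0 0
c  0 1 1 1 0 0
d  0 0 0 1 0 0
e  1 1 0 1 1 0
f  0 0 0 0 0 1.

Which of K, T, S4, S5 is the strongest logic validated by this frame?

S4

Reflexive (axiom T): yes — every world is R-related to itself.
Transitive (axiom 4): yes — every two-step R-path is closed by a direct edge.
Euclidean (axiom 5): no — a R d and a R b, but not d R b.
So F validates K, T, S4; S5 would additionally require R to be Euclidean. The strongest is S4.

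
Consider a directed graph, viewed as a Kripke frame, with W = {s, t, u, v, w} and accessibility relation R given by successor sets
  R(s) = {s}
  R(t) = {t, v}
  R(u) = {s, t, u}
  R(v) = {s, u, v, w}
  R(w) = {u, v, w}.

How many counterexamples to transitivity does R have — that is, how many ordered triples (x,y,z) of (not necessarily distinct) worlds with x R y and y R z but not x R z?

8

Enumerating: (t,v,s), (t,v,u), (t,v,w), (u,t,v), (v,u,t), (w,u,s), (w,u,t), (w,v,s).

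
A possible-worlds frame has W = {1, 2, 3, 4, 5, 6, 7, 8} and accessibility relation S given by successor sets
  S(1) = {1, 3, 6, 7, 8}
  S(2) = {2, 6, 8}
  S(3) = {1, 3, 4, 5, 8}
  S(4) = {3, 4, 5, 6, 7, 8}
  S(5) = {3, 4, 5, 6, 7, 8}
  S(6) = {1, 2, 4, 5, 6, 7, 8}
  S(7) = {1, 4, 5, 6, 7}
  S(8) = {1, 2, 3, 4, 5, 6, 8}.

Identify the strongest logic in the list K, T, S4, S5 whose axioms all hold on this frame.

T

Reflexive (axiom T): yes — every world is S-related to itself.
Transitive (axiom 4): no — 1 S 3 and 3 S 4, but not 1 S 4.
Euclidean (axiom 5): no — 1 S 3 and 1 S 6, but not 3 S 6.
So F validates K, T; S4 would additionally require S to be transitive. The strongest is T.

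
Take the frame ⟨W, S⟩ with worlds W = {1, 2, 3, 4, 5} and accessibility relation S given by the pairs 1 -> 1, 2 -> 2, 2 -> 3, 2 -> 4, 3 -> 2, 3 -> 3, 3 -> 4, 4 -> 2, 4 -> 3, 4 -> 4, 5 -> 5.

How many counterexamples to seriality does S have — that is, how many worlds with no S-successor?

S is serial; there are no such worlds.

0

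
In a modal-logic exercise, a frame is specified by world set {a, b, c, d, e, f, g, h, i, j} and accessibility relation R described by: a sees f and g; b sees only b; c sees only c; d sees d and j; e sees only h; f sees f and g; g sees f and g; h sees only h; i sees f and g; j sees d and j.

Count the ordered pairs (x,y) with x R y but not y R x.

Enumerating: (a,f), (a,g), (e,h), (i,f), (i,g).

5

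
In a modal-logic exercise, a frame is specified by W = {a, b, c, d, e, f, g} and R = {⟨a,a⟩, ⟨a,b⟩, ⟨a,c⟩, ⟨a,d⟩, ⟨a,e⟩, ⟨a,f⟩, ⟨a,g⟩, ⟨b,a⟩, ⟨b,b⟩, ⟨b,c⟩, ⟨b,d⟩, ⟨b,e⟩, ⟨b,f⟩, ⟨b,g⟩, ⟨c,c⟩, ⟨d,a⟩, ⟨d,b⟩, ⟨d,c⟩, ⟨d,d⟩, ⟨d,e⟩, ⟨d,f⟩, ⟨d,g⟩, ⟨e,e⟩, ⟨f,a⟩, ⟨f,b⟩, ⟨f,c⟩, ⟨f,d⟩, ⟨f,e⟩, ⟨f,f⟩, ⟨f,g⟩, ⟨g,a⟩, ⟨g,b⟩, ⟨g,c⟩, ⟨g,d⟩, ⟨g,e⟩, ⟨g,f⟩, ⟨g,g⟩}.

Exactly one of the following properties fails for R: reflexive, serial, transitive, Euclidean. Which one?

Reflexive: yes — every world is R-related to itself.
Serial: yes — every world has a successor (e.g. a R a).
Transitive: yes — every two-step R-path is closed by a direct edge.
Euclidean: no — a R c and a R b, but not c R b.
Only Euclidean fails.

Euclidean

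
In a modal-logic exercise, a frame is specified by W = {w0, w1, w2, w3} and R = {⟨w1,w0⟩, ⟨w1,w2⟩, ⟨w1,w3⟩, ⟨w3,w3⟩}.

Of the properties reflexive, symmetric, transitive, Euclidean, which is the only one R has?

Reflexive: no — w0 is not related to itself.
Symmetric: no — w1 R w0 but not w0 R w1.
Transitive: yes — every two-step R-path is closed by a direct edge.
Euclidean: no — w1 R w0 and w1 R w2, but not w0 R w2.
Only transitive holds.

transitive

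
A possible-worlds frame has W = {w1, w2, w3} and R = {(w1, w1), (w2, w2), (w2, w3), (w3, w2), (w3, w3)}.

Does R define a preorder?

Yes

Reflexive: yes — every world is R-related to itself.
Transitive: yes — every two-step R-path is closed by a direct edge.
So R is a preorder.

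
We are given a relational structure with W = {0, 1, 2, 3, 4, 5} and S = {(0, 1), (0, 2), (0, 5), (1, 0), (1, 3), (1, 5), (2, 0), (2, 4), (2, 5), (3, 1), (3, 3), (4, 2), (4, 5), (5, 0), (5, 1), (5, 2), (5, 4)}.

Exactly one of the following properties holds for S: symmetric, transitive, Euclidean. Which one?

Symmetric: yes — every pair in S has its reverse in S.
Transitive: no — 0 S 1 and 1 S 3, but not 0 S 3.
Euclidean: no — 0 S 1 and 0 S 2, but not 1 S 2.
Only symmetric holds.

symmetric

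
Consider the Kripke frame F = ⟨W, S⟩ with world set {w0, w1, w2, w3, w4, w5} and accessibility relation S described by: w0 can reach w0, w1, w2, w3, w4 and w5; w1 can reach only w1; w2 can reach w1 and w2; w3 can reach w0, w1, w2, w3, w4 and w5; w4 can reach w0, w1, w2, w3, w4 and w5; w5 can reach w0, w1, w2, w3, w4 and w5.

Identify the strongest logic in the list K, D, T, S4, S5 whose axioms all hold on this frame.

S4

Serial (axiom D): yes — every world has a successor (e.g. w0 S w0).
Reflexive (axiom T): yes — every world is S-related to itself.
Transitive (axiom 4): yes — every two-step S-path is closed by a direct edge.
Euclidean (axiom 5): no — w0 S w1 and w0 S w2, but not w1 S w2.
So F validates K, D, T, S4; S5 would additionally require S to be Euclidean. The strongest is S4.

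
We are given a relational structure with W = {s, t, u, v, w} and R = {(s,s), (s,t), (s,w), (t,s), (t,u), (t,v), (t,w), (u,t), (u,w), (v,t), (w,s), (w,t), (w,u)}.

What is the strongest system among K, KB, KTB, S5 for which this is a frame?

KB

Symmetric (axiom B): yes — every pair in R has its reverse in R.
Reflexive (axiom T): no — t is not related to itself.
Euclidean (axiom 5): no — t R s and t R u, but not s R u.
So F validates K, KB; KTB would additionally require R to be reflexive. The strongest is KB.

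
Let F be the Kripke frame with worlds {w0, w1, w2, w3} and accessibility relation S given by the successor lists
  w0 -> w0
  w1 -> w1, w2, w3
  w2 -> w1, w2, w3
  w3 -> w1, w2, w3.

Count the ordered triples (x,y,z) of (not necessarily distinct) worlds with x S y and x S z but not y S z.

0

S is Euclidean; there are no such tuples.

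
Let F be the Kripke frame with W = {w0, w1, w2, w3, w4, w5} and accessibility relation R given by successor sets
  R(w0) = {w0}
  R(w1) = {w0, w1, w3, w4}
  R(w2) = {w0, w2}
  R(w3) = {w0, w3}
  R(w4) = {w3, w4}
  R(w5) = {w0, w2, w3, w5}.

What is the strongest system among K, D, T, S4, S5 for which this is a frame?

Serial (axiom D): yes — every world has a successor (e.g. w0 R w0).
Reflexive (axiom T): yes — every world is R-related to itself.
Transitive (axiom 4): no — w4 R w3 and w3 R w0, but not w4 R w0.
Euclidean (axiom 5): no — w1 R w0 and w1 R w3, but not w0 R w3.
So F validates K, D, T; S4 would additionally require R to be transitive. The strongest is T.

T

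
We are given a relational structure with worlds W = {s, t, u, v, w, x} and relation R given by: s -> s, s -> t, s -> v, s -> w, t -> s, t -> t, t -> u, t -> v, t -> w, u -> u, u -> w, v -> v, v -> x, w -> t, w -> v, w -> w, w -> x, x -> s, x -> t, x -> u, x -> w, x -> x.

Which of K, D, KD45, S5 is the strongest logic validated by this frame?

Serial (axiom D): yes — every world has a successor (e.g. s R s).
Transitive (axiom 4): no — s R t and t R u, but not s R u.
Euclidean (axiom 5): no — s R v and s R t, but not v R t.
Reflexive (axiom T): yes — every world is R-related to itself.
So F validates K, D; KD45 would additionally require R to be Euclidean and transitive. The strongest is D.

D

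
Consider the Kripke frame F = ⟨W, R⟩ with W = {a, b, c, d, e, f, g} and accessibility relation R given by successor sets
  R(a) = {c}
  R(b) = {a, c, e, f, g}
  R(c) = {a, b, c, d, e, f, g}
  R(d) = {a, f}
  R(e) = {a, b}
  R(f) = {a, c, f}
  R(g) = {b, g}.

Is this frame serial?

Serial: yes — every world has a successor (e.g. a R c).

Yes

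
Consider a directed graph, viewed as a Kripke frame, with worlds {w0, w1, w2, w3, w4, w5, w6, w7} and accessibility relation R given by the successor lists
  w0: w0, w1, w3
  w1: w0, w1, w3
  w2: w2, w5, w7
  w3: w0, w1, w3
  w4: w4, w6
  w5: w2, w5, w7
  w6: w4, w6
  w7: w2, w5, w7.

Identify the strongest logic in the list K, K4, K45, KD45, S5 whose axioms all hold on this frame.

S5

Transitive (axiom 4): yes — every two-step R-path is closed by a direct edge.
Euclidean (axiom 5): yes — any two successors of a common world are R-related.
Serial (axiom D): yes — every world has a successor (e.g. w0 R w0).
Reflexive (axiom T): yes — every world is R-related to itself.
So F validates K, K4, K45, KD45, S5. The strongest is S5.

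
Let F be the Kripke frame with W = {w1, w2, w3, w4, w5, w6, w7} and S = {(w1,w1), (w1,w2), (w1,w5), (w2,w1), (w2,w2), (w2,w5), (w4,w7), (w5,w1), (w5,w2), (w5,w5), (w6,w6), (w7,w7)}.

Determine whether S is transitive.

Yes

Transitive: yes — every two-step S-path is closed by a direct edge.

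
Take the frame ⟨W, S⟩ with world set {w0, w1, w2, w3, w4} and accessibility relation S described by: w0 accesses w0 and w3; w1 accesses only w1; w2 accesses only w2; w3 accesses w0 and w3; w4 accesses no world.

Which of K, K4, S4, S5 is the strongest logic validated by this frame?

K4

Transitive (axiom 4): yes — every two-step S-path is closed by a direct edge.
Reflexive (axiom T): no — w4 is not related to itself.
Euclidean (axiom 5): yes — any two successors of a common world are S-related.
So F validates K, K4; S4 would additionally require S to be reflexive. The strongest is K4.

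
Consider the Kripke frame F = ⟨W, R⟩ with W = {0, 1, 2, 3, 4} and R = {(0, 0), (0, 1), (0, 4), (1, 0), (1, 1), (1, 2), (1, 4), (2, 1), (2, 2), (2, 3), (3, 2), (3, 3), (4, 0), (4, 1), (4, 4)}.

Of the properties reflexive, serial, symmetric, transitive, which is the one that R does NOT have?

transitive

Reflexive: yes — every world is R-related to itself.
Serial: yes — every world has a successor (e.g. 0 R 0).
Symmetric: yes — every pair in R has its reverse in R.
Transitive: no — 0 R 1 and 1 R 2, but not 0 R 2.
Only transitive fails.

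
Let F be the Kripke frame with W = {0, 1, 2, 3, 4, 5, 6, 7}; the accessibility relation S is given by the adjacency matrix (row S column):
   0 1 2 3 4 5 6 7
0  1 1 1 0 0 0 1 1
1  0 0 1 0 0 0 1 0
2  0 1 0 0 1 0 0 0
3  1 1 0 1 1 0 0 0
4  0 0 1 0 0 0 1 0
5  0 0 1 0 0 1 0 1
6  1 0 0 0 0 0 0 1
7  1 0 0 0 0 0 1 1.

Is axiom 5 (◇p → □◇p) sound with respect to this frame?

No

The schema 5 characterises exactly the Euclidean frames.
Euclidean: no — 0 S 1 and 0 S 7, but not 1 S 7.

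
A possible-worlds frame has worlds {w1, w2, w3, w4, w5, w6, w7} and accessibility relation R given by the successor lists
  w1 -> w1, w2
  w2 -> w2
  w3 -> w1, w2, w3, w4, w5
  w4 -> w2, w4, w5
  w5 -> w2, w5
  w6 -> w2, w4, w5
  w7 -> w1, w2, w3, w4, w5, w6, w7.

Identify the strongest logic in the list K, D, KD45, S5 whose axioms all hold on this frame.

D

Serial (axiom D): yes — every world has a successor (e.g. w1 R w1).
Transitive (axiom 4): yes — every two-step R-path is closed by a direct edge.
Euclidean (axiom 5): no — w3 R w1 and w3 R w4, but not w1 R w4.
Reflexive (axiom T): no — w6 is not related to itself.
So F validates K, D; KD45 would additionally require R to be Euclidean. The strongest is D.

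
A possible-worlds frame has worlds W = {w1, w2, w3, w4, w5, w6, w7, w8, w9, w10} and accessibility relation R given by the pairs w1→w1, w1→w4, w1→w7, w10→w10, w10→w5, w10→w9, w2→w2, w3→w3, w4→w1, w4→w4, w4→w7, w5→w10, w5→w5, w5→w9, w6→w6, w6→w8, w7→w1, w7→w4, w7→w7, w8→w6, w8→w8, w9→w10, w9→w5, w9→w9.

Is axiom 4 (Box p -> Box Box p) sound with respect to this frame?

Axiom 4 corresponds to the accessibility relation being transitive.
Transitive: yes — every two-step R-path is closed by a direct edge.

Yes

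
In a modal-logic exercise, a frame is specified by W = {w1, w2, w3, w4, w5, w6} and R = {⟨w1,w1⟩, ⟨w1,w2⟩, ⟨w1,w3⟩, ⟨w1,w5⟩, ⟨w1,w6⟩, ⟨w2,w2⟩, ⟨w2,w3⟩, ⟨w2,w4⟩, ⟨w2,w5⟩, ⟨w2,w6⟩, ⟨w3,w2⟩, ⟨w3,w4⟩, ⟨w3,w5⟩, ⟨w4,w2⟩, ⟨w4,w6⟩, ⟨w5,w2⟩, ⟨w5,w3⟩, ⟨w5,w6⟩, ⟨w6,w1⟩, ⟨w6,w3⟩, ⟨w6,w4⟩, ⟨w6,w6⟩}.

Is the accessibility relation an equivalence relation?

Reflexive: no — w3 is not related to itself.
Symmetric: no — w1 R w2 but not w2 R w1.
Transitive: no — w1 R w2 and w2 R w4, but not w1 R w4.
So R is not an equivalence relation.

No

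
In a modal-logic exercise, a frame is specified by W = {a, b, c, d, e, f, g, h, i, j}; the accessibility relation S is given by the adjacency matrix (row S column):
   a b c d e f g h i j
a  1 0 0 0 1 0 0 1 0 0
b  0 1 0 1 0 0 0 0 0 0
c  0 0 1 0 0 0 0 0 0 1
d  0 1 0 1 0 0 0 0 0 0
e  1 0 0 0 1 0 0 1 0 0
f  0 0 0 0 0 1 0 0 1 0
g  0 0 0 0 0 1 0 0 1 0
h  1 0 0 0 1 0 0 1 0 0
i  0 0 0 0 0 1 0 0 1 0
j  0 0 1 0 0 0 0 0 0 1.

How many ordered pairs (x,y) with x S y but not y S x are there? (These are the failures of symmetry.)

2

Enumerating: (g,f), (g,i).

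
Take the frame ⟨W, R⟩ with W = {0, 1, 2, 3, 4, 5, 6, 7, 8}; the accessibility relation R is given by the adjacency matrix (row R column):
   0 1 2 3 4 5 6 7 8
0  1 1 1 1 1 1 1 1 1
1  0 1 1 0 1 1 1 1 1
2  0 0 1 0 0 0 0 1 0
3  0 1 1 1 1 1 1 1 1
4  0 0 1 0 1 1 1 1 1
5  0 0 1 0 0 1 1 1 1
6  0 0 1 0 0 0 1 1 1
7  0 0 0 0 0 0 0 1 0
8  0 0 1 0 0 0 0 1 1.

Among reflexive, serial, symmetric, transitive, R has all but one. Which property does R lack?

symmetric

Reflexive: yes — every world is R-related to itself.
Serial: yes — every world has a successor (e.g. 0 R 0).
Symmetric: no — 0 R 1 but not 1 R 0.
Transitive: yes — every two-step R-path is closed by a direct edge.
Only symmetric fails.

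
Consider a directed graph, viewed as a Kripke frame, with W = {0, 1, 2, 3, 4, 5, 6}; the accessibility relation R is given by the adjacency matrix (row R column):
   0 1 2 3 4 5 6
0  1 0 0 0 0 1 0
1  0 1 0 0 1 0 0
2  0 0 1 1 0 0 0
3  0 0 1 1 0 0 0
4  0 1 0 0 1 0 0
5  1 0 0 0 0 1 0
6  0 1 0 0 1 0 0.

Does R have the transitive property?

Yes

Transitive: yes — every two-step R-path is closed by a direct edge.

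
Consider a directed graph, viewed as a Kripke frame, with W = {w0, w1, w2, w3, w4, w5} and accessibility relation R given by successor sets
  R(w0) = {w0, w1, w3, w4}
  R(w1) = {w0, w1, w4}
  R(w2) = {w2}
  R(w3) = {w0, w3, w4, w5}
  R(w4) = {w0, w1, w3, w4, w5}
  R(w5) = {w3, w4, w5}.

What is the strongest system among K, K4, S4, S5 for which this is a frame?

K

Transitive (axiom 4): no — w0 R w3 and w3 R w5, but not w0 R w5.
Reflexive (axiom T): yes — every world is R-related to itself.
Euclidean (axiom 5): no — w0 R w1 and w0 R w3, but not w1 R w3.
So F validates K; K4 would additionally require R to be transitive. The strongest is K.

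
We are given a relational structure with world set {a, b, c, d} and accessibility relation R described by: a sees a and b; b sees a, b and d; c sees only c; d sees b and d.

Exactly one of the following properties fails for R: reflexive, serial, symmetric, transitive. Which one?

transitive

Reflexive: yes — every world is R-related to itself.
Serial: yes — every world has a successor (e.g. a R a).
Symmetric: yes — every pair in R has its reverse in R.
Transitive: no — a R b and b R d, but not a R d.
Only transitive fails.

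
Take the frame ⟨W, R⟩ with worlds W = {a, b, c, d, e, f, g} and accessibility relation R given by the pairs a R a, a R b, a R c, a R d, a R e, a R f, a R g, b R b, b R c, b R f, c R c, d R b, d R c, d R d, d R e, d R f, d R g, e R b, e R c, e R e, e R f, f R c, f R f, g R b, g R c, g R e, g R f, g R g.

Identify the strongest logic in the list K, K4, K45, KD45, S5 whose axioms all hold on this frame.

K4

Transitive (axiom 4): yes — every two-step R-path is closed by a direct edge.
Euclidean (axiom 5): no — a R b and a R d, but not b R d.
Serial (axiom D): yes — every world has a successor (e.g. a R a).
Reflexive (axiom T): yes — every world is R-related to itself.
So F validates K, K4; K45 would additionally require R to be Euclidean. The strongest is K4.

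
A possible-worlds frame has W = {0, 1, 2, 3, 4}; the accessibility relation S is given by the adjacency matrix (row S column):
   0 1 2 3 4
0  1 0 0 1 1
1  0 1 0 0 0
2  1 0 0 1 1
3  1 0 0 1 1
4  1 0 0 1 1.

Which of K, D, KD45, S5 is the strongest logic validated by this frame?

KD45

Serial (axiom D): yes — every world has a successor (e.g. 0 S 0).
Transitive (axiom 4): yes — every two-step S-path is closed by a direct edge.
Euclidean (axiom 5): yes — any two successors of a common world are S-related.
Reflexive (axiom T): no — 2 is not related to itself.
So F validates K, D, KD45; S5 would additionally require S to be reflexive. The strongest is KD45.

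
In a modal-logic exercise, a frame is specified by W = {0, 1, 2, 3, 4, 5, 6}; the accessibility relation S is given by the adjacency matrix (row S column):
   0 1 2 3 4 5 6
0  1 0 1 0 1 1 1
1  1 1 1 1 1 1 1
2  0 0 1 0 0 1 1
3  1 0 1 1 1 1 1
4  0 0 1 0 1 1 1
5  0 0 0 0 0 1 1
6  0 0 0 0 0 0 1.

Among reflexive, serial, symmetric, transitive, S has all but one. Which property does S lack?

symmetric

Reflexive: yes — every world is S-related to itself.
Serial: yes — every world has a successor (e.g. 0 S 0).
Symmetric: no — 0 S 2 but not 2 S 0.
Transitive: yes — every two-step S-path is closed by a direct edge.
Only symmetric fails.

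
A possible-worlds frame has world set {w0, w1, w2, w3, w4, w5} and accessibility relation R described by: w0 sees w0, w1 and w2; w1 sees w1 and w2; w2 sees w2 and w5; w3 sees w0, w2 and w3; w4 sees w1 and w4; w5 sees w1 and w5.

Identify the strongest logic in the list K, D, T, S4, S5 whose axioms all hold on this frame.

Serial (axiom D): yes — every world has a successor (e.g. w0 R w0).
Reflexive (axiom T): yes — every world is R-related to itself.
Transitive (axiom 4): no — w0 R w2 and w2 R w5, but not w0 R w5.
Euclidean (axiom 5): no — w0 R w2 and w0 R w1, but not w2 R w1.
So F validates K, D, T; S4 would additionally require R to be transitive. The strongest is T.

T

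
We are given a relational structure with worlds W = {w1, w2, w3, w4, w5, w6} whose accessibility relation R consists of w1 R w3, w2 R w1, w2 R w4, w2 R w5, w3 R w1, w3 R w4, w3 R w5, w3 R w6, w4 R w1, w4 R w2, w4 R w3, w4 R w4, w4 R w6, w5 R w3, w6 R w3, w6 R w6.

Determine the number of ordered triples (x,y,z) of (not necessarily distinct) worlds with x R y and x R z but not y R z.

Enumerating: (w1,w3,w3), (w2,w1,w1), (w2,w1,w4), (w2,w1,w5), (w2,w4,w5), (w2,w5,w1), (w2,w5,w4), (w2,w5,w5), (w3,w1,w1), (w3,w1,w4), (w3,w1,w5), (w3,w1,w6), … and 22 more.
Total: 34.

34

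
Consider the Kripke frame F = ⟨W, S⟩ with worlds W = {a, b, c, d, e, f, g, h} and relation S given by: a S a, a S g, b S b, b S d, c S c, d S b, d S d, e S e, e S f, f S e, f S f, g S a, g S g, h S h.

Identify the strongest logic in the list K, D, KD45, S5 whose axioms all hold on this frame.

Serial (axiom D): yes — every world has a successor (e.g. a S a).
Transitive (axiom 4): yes — every two-step S-path is closed by a direct edge.
Euclidean (axiom 5): yes — any two successors of a common world are S-related.
Reflexive (axiom T): yes — every world is S-related to itself.
So F validates K, D, KD45, S5. The strongest is S5.

S5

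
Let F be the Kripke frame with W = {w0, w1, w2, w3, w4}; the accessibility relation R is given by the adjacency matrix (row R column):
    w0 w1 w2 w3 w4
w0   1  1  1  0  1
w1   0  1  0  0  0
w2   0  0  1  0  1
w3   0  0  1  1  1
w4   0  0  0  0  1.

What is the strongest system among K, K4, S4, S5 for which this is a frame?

S4

Transitive (axiom 4): yes — every two-step R-path is closed by a direct edge.
Reflexive (axiom T): yes — every world is R-related to itself.
Euclidean (axiom 5): no — w0 R w1 and w0 R w2, but not w1 R w2.
So F validates K, K4, S4; S5 would additionally require R to be Euclidean. The strongest is S4.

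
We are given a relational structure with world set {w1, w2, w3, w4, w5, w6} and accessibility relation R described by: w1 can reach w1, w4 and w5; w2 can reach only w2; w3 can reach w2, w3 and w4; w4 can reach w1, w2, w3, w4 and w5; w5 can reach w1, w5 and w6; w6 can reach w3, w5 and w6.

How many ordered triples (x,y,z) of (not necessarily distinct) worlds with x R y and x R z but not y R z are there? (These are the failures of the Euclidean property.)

Enumerating: (w1,w5,w4), (w3,w2,w3), (w3,w2,w4), (w4,w1,w2), (w4,w1,w3), (w4,w2,w1), (w4,w2,w3), (w4,w2,w4), (w4,w2,w5), (w4,w3,w1), (w4,w3,w5), (w4,w5,w2), … and 7 more.
Total: 19.

19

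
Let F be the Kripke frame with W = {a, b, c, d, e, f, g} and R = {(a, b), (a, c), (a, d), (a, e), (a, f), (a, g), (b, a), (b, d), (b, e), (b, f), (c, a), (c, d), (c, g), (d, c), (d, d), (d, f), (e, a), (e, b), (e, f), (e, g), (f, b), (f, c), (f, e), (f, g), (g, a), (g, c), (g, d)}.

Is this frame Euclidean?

No

Euclidean: no — a R b and a R c, but not b R c.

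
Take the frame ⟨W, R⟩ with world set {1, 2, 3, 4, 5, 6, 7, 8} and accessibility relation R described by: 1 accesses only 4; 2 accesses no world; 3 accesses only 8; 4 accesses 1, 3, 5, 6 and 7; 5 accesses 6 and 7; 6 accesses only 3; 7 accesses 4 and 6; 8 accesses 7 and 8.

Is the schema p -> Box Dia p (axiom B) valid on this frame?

By correspondence theory, B is valid on a frame iff R is symmetric.
Symmetric: no — 3 R 8 but not 8 R 3.

No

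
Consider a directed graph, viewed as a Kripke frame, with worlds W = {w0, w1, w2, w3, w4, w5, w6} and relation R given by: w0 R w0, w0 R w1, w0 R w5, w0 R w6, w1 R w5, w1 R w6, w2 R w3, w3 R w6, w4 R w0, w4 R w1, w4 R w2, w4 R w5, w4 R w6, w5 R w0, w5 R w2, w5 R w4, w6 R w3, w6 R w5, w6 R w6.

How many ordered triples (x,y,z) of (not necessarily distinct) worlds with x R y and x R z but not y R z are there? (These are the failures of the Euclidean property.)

36

Enumerating: (w0,w1,w0), (w0,w1,w1), (w0,w5,w1), (w0,w5,w5), (w0,w5,w6), (w0,w6,w0), (w0,w6,w1), (w1,w5,w5), (w1,w5,w6), (w2,w3,w3), (w4,w0,w2), (w4,w1,w0), … and 24 more.
Total: 36.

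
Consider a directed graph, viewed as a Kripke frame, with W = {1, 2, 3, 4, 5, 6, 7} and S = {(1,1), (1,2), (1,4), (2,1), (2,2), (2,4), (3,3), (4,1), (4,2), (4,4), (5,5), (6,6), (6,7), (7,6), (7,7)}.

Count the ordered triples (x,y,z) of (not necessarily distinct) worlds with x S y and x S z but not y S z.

S is Euclidean; there are no such tuples.

0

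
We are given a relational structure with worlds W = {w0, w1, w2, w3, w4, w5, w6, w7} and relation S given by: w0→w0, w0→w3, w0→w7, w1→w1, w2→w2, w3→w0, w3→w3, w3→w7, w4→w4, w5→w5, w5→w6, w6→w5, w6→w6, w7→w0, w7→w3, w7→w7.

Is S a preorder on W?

Yes

Reflexive: yes — every world is S-related to itself.
Transitive: yes — every two-step S-path is closed by a direct edge.
So S is a preorder.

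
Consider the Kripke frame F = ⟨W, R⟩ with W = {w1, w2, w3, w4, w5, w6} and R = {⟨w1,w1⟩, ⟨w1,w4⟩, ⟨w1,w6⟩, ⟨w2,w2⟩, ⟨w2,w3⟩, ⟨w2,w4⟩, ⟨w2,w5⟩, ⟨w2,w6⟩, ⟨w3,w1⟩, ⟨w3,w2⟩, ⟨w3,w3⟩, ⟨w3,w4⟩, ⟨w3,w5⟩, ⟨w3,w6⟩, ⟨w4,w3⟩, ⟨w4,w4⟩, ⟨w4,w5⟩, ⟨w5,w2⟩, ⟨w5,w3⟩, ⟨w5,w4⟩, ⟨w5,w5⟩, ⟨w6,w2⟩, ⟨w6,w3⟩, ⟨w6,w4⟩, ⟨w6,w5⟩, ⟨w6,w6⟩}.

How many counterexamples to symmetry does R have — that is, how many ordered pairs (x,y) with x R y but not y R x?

6

Enumerating: (w1,w4), (w1,w6), (w2,w4), (w3,w1), (w6,w4), (w6,w5).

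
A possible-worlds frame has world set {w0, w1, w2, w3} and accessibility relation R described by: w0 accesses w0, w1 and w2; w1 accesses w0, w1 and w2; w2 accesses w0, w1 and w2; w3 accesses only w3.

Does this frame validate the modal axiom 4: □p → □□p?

The schema 4 characterises exactly the transitive frames.
Transitive: yes — every two-step R-path is closed by a direct edge.

Yes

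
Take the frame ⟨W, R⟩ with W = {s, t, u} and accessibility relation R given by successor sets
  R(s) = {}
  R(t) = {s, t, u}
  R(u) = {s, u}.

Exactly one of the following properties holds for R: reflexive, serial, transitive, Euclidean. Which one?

transitive

Reflexive: no — s is not related to itself.
Serial: no — s has no R-successor.
Transitive: yes — every two-step R-path is closed by a direct edge.
Euclidean: no — t R s and t R u, but not s R u.
Only transitive holds.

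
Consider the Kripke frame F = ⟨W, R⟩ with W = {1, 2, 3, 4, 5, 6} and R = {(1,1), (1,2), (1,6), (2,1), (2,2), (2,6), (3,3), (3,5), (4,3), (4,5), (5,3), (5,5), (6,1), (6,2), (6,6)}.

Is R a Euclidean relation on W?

Euclidean: yes — any two successors of a common world are R-related.

Yes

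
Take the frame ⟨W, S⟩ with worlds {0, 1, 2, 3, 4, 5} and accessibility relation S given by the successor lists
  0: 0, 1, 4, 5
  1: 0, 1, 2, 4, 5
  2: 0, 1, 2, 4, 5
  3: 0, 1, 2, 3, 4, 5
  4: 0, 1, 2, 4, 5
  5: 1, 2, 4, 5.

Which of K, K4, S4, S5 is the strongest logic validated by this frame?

K

Transitive (axiom 4): no — 0 S 1 and 1 S 2, but not 0 S 2.
Reflexive (axiom T): yes — every world is S-related to itself.
Euclidean (axiom 5): no — 1 S 0 and 1 S 2, but not 0 S 2.
So F validates K; K4 would additionally require S to be transitive. The strongest is K.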